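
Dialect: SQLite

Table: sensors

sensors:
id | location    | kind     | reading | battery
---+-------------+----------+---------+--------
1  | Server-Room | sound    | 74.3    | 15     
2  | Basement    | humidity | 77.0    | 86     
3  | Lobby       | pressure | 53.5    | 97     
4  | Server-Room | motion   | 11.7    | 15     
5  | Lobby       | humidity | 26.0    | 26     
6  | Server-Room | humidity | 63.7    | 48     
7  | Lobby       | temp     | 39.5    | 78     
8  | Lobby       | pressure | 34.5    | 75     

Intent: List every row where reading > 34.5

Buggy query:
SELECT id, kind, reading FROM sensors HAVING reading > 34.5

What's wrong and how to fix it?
Bug: This is a non-aggregate query (no GROUP BY, no aggregates), so in SQLite the HAVING clause is invalid here; a row-level condition belongs in WHERE

Fix: Use WHERE for row-level filtering

Corrected query:
SELECT id, kind, reading FROM sensors WHERE reading > 34.5

Result:
id | kind     | reading
---+----------+--------
1  | sound    | 74.3   
2  | humidity | 77     
3  | pressure | 53.5   
6  | humidity | 63.7   
7  | temp     | 39.5   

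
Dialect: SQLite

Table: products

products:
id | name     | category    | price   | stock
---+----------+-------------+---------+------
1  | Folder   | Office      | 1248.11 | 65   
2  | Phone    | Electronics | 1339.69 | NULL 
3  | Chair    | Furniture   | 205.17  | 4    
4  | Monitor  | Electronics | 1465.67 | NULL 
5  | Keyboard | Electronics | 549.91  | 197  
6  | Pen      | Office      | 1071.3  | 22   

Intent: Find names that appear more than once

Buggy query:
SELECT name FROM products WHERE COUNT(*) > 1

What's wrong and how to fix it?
Bug: WHERE can't reference COUNT(*); aggregates are computed after WHERE

Fix: Group first, then use HAVING for the count condition

Corrected query:
SELECT name FROM products GROUP BY name HAVING COUNT(*) > 1

Result:
(no rows)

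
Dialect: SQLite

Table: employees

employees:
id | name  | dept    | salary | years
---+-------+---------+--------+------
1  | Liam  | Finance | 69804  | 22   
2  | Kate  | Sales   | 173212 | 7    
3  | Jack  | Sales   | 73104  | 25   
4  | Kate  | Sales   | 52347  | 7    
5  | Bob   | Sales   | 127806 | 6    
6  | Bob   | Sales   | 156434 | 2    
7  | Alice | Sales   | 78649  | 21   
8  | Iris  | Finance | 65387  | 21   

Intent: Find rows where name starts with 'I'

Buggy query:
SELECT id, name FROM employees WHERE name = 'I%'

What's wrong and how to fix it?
Bug: '=' compares the literal string including the % character; pattern matching needs LIKE

Fix: Replace '=' with LIKE so 'I%' is treated as a pattern

Corrected query:
SELECT id, name FROM employees WHERE name LIKE 'I%'

Result:
id | name
---+-----
8  | Iris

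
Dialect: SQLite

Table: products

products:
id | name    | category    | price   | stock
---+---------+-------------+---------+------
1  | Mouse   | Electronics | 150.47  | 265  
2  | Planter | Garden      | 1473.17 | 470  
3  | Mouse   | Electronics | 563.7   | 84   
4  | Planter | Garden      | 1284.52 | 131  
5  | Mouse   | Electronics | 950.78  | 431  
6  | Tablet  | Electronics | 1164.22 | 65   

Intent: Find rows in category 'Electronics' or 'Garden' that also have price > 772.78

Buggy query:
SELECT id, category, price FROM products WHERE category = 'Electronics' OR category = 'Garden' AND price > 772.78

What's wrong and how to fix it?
Bug: AND binds tighter than OR, so this parses as category = 'Electronics' OR (category = 'Garden' AND price > 772.78)

Fix: Group the OR with parentheses (or use IN), then AND the threshold

Corrected query:
SELECT id, category, price FROM products WHERE (category = 'Electronics' OR category = 'Garden') AND price > 772.78

Result:
id | category    | price  
---+-------------+--------
2  | Garden      | 1473.17
4  | Garden      | 1284.52
5  | Electronics | 950.78 
6  | Electronics | 1164.22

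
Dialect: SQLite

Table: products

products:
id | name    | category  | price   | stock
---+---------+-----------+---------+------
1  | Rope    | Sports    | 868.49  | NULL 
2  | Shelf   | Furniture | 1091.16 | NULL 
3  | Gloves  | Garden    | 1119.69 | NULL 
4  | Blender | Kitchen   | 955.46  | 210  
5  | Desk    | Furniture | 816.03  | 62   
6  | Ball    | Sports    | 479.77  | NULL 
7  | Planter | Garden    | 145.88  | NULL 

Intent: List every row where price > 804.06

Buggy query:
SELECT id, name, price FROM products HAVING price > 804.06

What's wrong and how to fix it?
Bug: This is a non-aggregate query (no GROUP BY, no aggregates), so in SQLite the HAVING clause is invalid here; a row-level condition belongs in WHERE

Fix: Replace HAVING with WHERE since the condition applies to individual rows

Corrected query:
SELECT id, name, price FROM products WHERE price > 804.06

Result:
id | name    | price  
---+---------+--------
1  | Rope    | 868.49 
2  | Shelf   | 1091.16
3  | Gloves  | 1119.69
4  | Blender | 955.46 
5  | Desk    | 816.03 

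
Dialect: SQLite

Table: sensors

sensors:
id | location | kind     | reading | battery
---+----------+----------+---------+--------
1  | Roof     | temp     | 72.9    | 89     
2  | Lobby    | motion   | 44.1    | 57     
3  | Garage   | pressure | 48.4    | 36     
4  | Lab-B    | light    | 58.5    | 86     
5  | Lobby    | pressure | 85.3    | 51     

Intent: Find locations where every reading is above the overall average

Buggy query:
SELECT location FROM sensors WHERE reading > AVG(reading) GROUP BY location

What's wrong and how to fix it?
Bug: AVG() is an aggregate; it can't sit directly in WHERE

Fix: Compute the overall average in a scalar subquery and compare each group's MIN against it in HAVING

Corrected query:
SELECT location FROM sensors GROUP BY location HAVING MIN(reading) > (SELECT AVG(reading) FROM sensors)

Result:
location
--------
Roof    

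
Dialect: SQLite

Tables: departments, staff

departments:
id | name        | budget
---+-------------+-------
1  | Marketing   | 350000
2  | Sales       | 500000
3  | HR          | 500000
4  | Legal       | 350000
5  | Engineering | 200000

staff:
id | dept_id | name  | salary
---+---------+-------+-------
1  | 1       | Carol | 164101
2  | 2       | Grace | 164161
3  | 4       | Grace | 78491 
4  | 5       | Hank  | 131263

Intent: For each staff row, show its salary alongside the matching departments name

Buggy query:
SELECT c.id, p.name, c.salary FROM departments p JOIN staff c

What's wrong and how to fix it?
Bug: JOIN with no ON clause produces a cartesian product; every staff row pairs with every departments row

Fix: Add ON c.dept_id = p.id to the JOIN

Corrected query:
SELECT c.id, p.name, c.salary FROM departments p JOIN staff c ON c.dept_id = p.id

Result:
id | name        | salary
---+-------------+-------
1  | Marketing   | 164101
2  | Sales       | 164161
3  | Legal       | 78491 
4  | Engineering | 131263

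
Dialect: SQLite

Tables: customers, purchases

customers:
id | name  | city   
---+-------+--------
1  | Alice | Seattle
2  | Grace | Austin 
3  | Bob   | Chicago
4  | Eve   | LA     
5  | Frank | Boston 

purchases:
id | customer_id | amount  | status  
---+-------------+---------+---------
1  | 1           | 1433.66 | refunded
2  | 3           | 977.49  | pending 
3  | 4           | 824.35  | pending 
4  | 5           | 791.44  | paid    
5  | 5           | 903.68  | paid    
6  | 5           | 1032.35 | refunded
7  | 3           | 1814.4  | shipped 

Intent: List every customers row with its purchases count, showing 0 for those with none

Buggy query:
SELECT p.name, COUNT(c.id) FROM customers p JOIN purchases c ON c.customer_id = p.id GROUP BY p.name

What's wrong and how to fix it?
Bug: INNER JOIN drops customers rows that have no matching purchases rows

Fix: Use LEFT JOIN so parents without children still appear (COUNT(c.id) gives 0)

Corrected query:
SELECT p.name, COUNT(c.id) FROM customers p LEFT JOIN purchases c ON c.customer_id = p.id GROUP BY p.name

Result:
name  | COUNT(c.id)
------+------------
Alice | 1          
Bob   | 2          
Eve   | 1          
Frank | 3          
Grace | 0          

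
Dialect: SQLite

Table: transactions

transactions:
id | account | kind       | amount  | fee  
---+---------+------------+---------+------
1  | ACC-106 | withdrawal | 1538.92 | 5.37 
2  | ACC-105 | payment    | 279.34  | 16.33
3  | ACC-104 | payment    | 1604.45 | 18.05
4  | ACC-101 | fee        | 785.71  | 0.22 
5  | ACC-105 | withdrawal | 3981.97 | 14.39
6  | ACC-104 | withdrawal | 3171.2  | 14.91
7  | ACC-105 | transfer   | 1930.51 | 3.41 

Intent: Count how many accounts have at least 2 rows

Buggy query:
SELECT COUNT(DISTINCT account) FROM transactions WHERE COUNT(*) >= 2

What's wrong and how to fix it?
Bug: COUNT(*) cannot appear in WHERE; the per-group count doesn't exist yet

Fix: Use a subquery that GROUPs and filters with HAVING, then count its rows

Corrected query:
SELECT COUNT(*) FROM (SELECT account FROM transactions GROUP BY account HAVING COUNT(*) >= 2)

Result:
COUNT(*)
--------
2       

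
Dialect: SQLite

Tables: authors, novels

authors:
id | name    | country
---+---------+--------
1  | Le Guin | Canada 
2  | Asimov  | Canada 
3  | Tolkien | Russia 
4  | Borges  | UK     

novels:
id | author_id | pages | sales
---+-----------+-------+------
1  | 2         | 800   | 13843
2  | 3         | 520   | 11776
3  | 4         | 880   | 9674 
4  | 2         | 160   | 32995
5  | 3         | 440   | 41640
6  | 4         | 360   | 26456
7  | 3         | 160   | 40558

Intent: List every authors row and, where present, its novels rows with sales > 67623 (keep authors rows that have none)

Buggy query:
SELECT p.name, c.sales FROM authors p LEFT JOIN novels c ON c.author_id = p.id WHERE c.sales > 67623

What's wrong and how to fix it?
Bug: Filtering c.sales in WHERE discards the NULL rows produced by LEFT JOIN, turning it into an inner join

Fix: Move the right-table condition into the ON clause so unmatched parents are kept

Corrected query:
SELECT p.name, c.sales FROM authors p LEFT JOIN novels c ON c.author_id = p.id AND c.sales > 67623

Result:
name    | sales
--------+------
Le Guin | NULL 
Asimov  | NULL 
Tolkien | NULL 
Borges  | NULL 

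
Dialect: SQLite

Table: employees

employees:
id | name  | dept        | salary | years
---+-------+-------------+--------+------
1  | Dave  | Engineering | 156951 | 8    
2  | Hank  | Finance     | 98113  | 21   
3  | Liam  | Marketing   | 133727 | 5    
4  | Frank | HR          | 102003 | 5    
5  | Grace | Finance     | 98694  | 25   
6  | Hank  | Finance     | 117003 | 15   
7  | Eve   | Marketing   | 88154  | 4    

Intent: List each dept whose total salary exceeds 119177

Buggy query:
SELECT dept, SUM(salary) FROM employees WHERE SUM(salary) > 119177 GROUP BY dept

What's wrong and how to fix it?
Bug: Aggregate functions cannot appear in a WHERE clause

Fix: Use HAVING (which filters groups after aggregation) instead of WHERE

Corrected query:
SELECT dept, SUM(salary) FROM employees GROUP BY dept HAVING SUM(salary) > 119177

Result:
dept        | SUM(salary)
------------+------------
Engineering | 156951     
Finance     | 313810     
Marketing   | 221881     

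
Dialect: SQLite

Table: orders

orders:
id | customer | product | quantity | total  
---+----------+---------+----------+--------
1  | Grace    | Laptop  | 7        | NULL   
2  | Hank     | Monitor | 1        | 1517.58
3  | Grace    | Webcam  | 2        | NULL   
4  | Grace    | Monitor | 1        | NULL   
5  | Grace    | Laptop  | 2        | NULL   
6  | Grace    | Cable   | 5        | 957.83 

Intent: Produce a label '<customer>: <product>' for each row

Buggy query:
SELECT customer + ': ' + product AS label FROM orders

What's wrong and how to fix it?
Bug: '+' is numeric addition; on text columns SQLite converts them to 0 instead of concatenating

Fix: Replace + with || to concatenate text

Corrected query:
SELECT customer || ': ' || product AS label FROM orders

Result:
label         
--------------
Grace: Laptop 
Hank: Monitor 
Grace: Webcam 
Grace: Monitor
Grace: Laptop 
Grace: Cable  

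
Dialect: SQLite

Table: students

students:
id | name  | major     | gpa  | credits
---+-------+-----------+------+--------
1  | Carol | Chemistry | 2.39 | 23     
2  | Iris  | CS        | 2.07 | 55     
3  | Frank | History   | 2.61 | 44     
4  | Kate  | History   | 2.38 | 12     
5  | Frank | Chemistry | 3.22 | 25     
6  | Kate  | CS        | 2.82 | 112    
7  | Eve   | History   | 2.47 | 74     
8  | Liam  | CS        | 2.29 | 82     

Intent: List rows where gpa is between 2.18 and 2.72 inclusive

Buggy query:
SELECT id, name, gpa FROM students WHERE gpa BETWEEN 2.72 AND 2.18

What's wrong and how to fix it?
Bug: BETWEEN expects the lower bound first; with 2.72 AND 2.18 the range is empty

Fix: Write BETWEEN 2.18 AND 2.72

Corrected query:
SELECT id, name, gpa FROM students WHERE gpa BETWEEN 2.18 AND 2.72

Result:
id | name  | gpa 
---+-------+-----
1  | Carol | 2.39
3  | Frank | 2.61
4  | Kate  | 2.38
7  | Eve   | 2.47
8  | Liam  | 2.29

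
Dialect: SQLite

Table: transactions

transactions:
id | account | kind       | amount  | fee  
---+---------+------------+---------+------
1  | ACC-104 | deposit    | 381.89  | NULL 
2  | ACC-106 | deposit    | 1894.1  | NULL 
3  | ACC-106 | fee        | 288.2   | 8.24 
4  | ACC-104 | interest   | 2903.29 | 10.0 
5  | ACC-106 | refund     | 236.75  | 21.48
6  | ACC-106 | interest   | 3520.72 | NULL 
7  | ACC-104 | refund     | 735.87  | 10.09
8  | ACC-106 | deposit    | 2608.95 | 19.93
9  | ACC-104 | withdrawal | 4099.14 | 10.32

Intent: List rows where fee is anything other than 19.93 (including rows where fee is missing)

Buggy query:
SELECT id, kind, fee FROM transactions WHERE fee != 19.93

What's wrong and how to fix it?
Bug: Inequality against NULL is unknown, not true; rows with NULL are dropped

Fix: Add an explicit OR fee IS NULL to include the missing-value rows

Corrected query:
SELECT id, kind, fee FROM transactions WHERE fee != 19.93 OR fee IS NULL

Result:
id | kind       | fee  
---+------------+------
1  | deposit    | NULL 
2  | deposit    | NULL 
3  | fee        | 8.24 
4  | interest   | 10   
5  | refund     | 21.48
6  | interest   | NULL 
7  | refund     | 10.09
9  | withdrawal | 10.32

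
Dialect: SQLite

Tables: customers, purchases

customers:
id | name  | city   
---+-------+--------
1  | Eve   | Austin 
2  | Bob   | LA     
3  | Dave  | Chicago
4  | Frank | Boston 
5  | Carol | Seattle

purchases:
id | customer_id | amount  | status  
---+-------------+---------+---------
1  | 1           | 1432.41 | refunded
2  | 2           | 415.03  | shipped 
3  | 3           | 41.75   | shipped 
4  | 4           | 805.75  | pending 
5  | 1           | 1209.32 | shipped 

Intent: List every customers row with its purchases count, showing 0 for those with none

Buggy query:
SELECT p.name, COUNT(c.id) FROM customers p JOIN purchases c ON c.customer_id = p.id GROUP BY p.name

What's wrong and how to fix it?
Bug: INNER JOIN drops customers rows that have no matching purchases rows

Fix: Use LEFT JOIN so parents without children still appear (COUNT(c.id) gives 0)

Corrected query:
SELECT p.name, COUNT(c.id) FROM customers p LEFT JOIN purchases c ON c.customer_id = p.id GROUP BY p.name

Result:
name  | COUNT(c.id)
------+------------
Bob   | 1          
Carol | 0          
Dave  | 1          
Eve   | 2          
Frank | 1          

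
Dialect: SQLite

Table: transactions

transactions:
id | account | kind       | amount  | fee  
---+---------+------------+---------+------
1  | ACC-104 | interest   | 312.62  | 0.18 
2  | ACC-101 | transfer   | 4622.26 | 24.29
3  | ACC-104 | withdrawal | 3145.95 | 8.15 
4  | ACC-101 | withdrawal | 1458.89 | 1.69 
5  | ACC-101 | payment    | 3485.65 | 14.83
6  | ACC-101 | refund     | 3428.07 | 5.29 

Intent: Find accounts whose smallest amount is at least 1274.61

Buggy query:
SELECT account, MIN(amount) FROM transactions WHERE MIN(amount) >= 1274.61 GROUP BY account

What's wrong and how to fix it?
Bug: MIN() in WHERE is a misuse of aggregate

Fix: Use HAVING for the per-group MIN condition

Corrected query:
SELECT account, MIN(amount) FROM transactions GROUP BY account HAVING MIN(amount) >= 1274.61

Result:
account | MIN(amount)
--------+------------
ACC-101 | 1458.89    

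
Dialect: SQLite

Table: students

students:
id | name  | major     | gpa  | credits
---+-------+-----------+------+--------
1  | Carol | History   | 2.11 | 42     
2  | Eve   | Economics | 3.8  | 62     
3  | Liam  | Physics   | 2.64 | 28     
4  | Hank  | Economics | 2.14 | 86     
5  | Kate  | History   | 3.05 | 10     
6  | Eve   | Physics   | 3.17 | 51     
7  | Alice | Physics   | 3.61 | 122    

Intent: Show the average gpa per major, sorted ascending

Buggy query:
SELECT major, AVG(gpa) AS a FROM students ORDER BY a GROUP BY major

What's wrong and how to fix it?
Bug: GROUP BY must precede ORDER BY

Fix: Reorder: SELECT … FROM … GROUP BY … ORDER BY …

Corrected query:
SELECT major, AVG(gpa) AS a FROM students GROUP BY major ORDER BY a

Result:
major     | a   
----------+-----
History   | 2.58
Economics | 2.97
Physics   | 3.14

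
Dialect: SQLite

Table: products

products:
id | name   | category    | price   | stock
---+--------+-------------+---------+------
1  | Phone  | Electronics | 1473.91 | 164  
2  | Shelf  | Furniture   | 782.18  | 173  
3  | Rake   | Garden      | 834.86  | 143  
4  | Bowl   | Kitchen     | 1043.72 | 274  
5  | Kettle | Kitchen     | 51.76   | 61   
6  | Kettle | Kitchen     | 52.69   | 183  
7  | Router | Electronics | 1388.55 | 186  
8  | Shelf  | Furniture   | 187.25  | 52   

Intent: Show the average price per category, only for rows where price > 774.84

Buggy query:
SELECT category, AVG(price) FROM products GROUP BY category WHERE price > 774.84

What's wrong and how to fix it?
Bug: WHERE cannot follow GROUP BY

Fix: Move the WHERE clause before GROUP BY

Corrected query:
SELECT category, AVG(price) FROM products WHERE price > 774.84 GROUP BY category

Result:
category    | AVG(price)
------------+-----------
Electronics | 1431.23   
Furniture   | 782.18    
Garden      | 834.86    
Kitchen     | 1043.72   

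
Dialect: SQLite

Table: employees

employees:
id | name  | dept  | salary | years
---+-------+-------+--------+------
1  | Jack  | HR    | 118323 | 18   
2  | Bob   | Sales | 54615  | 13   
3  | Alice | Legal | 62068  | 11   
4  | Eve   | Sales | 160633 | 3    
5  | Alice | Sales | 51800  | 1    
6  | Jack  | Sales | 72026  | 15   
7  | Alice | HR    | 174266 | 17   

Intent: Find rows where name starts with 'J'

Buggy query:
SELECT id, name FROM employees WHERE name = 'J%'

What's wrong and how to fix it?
Bug: '=' compares the literal string including the % character; pattern matching needs LIKE

Fix: Replace '=' with LIKE so 'J%' is treated as a pattern

Corrected query:
SELECT id, name FROM employees WHERE name LIKE 'J%'

Result:
id | name
---+-----
1  | Jack
6  | Jack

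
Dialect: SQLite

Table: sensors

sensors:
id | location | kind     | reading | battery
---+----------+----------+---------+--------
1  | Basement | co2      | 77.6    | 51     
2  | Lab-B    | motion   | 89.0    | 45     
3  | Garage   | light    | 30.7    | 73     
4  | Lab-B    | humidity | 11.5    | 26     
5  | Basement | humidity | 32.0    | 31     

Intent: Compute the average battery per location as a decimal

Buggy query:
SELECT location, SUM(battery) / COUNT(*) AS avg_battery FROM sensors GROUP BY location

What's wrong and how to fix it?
Bug: Both operands are integers, so '/' performs integer division and truncates

Fix: Multiply by 1.0 (or CAST to REAL) to force floating-point division

Corrected query:
SELECT location, SUM(battery) * 1.0 / COUNT(*) AS avg_battery FROM sensors GROUP BY location

Result:
location | avg_battery
---------+------------
Basement | 41         
Garage   | 73         
Lab-B    | 35.5       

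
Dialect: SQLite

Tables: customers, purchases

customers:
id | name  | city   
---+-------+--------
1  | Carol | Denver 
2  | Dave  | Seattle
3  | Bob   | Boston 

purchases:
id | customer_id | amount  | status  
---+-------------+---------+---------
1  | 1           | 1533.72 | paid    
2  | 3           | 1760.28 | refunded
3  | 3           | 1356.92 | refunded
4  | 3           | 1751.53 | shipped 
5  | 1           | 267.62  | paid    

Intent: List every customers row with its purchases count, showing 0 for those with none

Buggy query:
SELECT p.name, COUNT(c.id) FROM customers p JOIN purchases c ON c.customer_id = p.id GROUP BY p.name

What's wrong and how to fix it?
Bug: INNER JOIN drops customers rows that have no matching purchases rows

Fix: Use LEFT JOIN so parents without children still appear (COUNT(c.id) gives 0)

Corrected query:
SELECT p.name, COUNT(c.id) FROM customers p LEFT JOIN purchases c ON c.customer_id = p.id GROUP BY p.name

Result:
name  | COUNT(c.id)
------+------------
Bob   | 3          
Carol | 2          
Dave  | 0          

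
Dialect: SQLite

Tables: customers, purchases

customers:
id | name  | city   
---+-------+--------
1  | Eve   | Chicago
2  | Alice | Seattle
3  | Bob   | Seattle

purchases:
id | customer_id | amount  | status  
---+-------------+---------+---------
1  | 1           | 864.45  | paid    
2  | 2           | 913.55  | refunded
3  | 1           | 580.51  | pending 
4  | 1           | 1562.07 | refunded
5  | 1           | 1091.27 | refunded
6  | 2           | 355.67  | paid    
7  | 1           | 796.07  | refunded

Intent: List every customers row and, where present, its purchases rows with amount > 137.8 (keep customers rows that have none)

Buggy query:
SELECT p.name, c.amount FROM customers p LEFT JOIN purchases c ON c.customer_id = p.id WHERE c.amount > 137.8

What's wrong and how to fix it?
Bug: A WHERE condition on the right-hand table after LEFT JOIN drops unmatched parents

Fix: Move the right-table condition into the ON clause so unmatched parents are kept

Corrected query:
SELECT p.name, c.amount FROM customers p LEFT JOIN purchases c ON c.customer_id = p.id AND c.amount > 137.8

Result:
name  | amount 
------+--------
Eve   | 580.51 
Eve   | 796.07 
Eve   | 864.45 
Eve   | 1091.27
Eve   | 1562.07
Alice | 355.67 
Alice | 913.55 
Bob   | NULL   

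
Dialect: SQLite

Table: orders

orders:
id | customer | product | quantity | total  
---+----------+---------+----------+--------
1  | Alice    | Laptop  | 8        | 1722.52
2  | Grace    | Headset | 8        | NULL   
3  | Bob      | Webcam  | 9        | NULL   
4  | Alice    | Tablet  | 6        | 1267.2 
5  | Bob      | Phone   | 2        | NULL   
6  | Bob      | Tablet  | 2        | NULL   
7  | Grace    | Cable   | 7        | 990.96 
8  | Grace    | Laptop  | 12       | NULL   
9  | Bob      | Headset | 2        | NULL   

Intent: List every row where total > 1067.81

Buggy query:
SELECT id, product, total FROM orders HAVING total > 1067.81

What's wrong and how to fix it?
Bug: HAVING filters the output of aggregation, but this query has no GROUP BY and no aggregate functions, so SQLite rejects it (HAVING clause on a non-aggregate query); the condition here is per row

Fix: Use WHERE for row-level filtering

Corrected query:
SELECT id, product, total FROM orders WHERE total > 1067.81

Result:
id | product | total  
---+---------+--------
1  | Laptop  | 1722.52
4  | Tablet  | 1267.2 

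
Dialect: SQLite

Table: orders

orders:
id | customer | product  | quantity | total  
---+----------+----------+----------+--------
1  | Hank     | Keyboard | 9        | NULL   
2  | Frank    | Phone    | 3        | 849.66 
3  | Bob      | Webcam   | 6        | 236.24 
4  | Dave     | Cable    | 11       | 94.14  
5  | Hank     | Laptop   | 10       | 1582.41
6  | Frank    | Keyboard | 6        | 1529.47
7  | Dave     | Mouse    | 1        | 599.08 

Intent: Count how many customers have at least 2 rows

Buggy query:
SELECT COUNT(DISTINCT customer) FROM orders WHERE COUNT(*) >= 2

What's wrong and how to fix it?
Bug: WHERE filters individual rows, not groups, so a group-level COUNT is invalid there

Fix: Group first with HAVING COUNT(*) >= 2, then COUNT the resulting groups

Corrected query:
SELECT COUNT(*) FROM (SELECT customer FROM orders GROUP BY customer HAVING COUNT(*) >= 2)

Result:
COUNT(*)
--------
3       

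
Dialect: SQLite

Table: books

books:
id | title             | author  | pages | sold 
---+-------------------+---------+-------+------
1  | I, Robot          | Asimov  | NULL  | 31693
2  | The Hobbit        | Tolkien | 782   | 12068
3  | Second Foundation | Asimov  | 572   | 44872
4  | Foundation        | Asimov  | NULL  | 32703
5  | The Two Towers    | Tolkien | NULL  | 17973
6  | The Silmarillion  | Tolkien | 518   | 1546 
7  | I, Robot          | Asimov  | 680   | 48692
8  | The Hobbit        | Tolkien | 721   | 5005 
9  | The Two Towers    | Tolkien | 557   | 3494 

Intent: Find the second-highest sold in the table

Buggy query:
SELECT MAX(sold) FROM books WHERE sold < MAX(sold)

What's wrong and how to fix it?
Bug: MAX(sold) on the right of the comparison is an aggregate-in-WHERE error

Fix: Put the inner MAX in a scalar subquery

Corrected query:
SELECT MAX(sold) FROM books WHERE sold < (SELECT MAX(sold) FROM books)

Result:
MAX(sold)
---------
44872    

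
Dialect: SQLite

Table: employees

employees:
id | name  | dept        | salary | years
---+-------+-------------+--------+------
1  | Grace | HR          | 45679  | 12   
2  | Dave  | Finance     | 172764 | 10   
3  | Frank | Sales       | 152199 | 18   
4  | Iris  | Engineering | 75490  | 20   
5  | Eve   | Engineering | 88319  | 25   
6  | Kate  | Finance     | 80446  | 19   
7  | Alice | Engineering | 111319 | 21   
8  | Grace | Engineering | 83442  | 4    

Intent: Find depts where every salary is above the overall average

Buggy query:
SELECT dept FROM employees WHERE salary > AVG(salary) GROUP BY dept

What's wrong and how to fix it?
Bug: AVG() is an aggregate; it can't sit directly in WHERE

Fix: Compute the overall average in a scalar subquery and compare each group's MIN against it in HAVING

Corrected query:
SELECT dept FROM employees GROUP BY dept HAVING MIN(salary) > (SELECT AVG(salary) FROM employees)

Result:
dept 
-----
Sales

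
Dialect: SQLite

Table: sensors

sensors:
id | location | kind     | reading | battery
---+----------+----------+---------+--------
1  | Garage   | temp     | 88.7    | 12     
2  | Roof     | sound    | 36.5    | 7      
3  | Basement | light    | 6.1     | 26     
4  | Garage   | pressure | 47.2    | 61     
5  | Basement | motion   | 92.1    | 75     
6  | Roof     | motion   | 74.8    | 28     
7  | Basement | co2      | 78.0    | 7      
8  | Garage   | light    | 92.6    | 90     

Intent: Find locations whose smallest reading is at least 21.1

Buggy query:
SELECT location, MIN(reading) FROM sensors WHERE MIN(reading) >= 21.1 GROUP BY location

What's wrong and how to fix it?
Bug: Aggregates like MIN are computed per group after WHERE runs

Fix: Replace WHERE with HAVING after the GROUP BY

Corrected query:
SELECT location, MIN(reading) FROM sensors GROUP BY location HAVING MIN(reading) >= 21.1

Result:
location | MIN(reading)
---------+-------------
Garage   | 47.2        
Roof     | 36.5        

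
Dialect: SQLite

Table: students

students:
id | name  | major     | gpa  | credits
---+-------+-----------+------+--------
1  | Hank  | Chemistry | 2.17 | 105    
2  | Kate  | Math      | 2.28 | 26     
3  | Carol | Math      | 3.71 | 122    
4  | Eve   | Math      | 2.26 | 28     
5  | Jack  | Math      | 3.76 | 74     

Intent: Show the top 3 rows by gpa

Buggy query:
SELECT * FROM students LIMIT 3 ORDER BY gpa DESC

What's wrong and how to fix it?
Bug: ORDER BY cannot follow LIMIT; LIMIT is the final clause

Fix: Swap the clauses: ORDER BY first, then LIMIT

Corrected query:
SELECT * FROM students ORDER BY gpa DESC LIMIT 3

Result:
id | name  | major | gpa  | credits
---+-------+-------+------+--------
5  | Jack  | Math  | 3.76 | 74     
3  | Carol | Math  | 3.71 | 122    
2  | Kate  | Math  | 2.28 | 26     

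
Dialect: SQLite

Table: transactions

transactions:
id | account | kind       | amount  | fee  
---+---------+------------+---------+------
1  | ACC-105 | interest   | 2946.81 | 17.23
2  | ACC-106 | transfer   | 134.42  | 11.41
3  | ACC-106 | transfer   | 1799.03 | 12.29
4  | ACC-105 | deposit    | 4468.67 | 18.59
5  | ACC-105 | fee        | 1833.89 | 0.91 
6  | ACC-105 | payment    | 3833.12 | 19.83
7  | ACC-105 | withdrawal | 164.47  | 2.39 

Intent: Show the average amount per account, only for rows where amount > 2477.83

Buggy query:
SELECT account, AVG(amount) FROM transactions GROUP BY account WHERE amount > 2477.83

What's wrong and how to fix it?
Bug: Row-level WHERE must come before GROUP BY in the clause order

Fix: Place WHERE between FROM and GROUP BY

Corrected query:
SELECT account, AVG(amount) FROM transactions WHERE amount > 2477.83 GROUP BY account

Result:
account | AVG(amount)
--------+------------
ACC-105 | 3749.533333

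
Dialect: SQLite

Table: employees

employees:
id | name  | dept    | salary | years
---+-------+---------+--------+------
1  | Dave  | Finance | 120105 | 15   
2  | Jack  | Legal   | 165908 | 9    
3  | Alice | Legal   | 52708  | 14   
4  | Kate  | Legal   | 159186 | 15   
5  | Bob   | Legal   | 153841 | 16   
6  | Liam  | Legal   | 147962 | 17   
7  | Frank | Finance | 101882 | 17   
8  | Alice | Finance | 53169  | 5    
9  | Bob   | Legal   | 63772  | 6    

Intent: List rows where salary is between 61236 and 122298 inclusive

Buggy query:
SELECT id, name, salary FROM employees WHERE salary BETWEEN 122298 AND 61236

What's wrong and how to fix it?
Bug: The bounds are reversed; BETWEEN a AND b requires a <= b to match anything

Fix: Write BETWEEN 61236 AND 122298

Corrected query:
SELECT id, name, salary FROM employees WHERE salary BETWEEN 61236 AND 122298

Result:
id | name  | salary
---+-------+-------
1  | Dave  | 120105
7  | Frank | 101882
9  | Bob   | 63772 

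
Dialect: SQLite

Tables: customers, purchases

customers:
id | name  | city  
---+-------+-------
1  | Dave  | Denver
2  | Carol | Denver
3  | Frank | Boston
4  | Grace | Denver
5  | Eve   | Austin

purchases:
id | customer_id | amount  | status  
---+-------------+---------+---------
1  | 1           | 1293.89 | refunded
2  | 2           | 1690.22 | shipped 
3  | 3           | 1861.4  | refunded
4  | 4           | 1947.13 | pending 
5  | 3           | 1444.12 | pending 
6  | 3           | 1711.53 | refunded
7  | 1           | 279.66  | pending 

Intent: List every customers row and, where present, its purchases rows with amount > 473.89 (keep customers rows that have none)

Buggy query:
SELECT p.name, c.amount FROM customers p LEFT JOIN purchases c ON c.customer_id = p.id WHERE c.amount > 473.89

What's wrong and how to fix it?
Bug: A WHERE condition on the right-hand table after LEFT JOIN drops unmatched parents

Fix: Put 'c.amount > 473.89' in the JOIN's ON clause instead of WHERE

Corrected query:
SELECT p.name, c.amount FROM customers p LEFT JOIN purchases c ON c.customer_id = p.id AND c.amount > 473.89

Result:
name  | amount 
------+--------
Dave  | 1293.89
Carol | 1690.22
Frank | 1444.12
Frank | 1711.53
Frank | 1861.4 
Grace | 1947.13
Eve   | NULL   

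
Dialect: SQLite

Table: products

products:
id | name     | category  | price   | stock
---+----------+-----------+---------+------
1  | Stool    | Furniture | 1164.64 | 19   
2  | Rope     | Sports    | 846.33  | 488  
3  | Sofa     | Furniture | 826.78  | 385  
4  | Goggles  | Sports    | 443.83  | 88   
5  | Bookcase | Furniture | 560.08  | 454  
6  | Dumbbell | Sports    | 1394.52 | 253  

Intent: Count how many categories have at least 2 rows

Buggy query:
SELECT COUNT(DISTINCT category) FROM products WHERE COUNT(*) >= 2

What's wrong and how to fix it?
Bug: WHERE filters individual rows, not groups, so a group-level COUNT is invalid there

Fix: Use a subquery that GROUPs and filters with HAVING, then count its rows

Corrected query:
SELECT COUNT(*) FROM (SELECT category FROM products GROUP BY category HAVING COUNT(*) >= 2)

Result:
COUNT(*)
--------
2       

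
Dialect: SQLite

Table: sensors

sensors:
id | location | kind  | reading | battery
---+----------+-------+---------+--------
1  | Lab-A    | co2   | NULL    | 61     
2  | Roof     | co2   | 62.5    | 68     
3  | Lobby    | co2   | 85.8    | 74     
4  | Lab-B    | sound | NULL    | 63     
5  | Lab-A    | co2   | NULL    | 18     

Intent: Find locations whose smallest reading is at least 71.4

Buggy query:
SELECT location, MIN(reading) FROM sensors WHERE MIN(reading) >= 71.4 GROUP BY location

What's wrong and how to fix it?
Bug: MIN() in WHERE is a misuse of aggregate

Fix: Use HAVING for the per-group MIN condition

Corrected query:
SELECT location, MIN(reading) FROM sensors GROUP BY location HAVING MIN(reading) >= 71.4

Result:
location | MIN(reading)
---------+-------------
Lobby    | 85.8        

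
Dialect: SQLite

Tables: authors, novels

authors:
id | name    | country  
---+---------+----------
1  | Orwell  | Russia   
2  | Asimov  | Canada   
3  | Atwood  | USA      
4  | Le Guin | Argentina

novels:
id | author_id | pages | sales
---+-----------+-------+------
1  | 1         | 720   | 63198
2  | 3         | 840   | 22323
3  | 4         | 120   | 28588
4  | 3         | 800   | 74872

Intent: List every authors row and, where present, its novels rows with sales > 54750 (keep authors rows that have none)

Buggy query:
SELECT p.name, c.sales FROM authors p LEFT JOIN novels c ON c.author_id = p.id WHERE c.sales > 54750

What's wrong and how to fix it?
Bug: Filtering c.sales in WHERE discards the NULL rows produced by LEFT JOIN, turning it into an inner join

Fix: Move the right-table condition into the ON clause so unmatched parents are kept

Corrected query:
SELECT p.name, c.sales FROM authors p LEFT JOIN novels c ON c.author_id = p.id AND c.sales > 54750

Result:
name    | sales
--------+------
Orwell  | 63198
Asimov  | NULL 
Atwood  | 74872
Le Guin | NULL 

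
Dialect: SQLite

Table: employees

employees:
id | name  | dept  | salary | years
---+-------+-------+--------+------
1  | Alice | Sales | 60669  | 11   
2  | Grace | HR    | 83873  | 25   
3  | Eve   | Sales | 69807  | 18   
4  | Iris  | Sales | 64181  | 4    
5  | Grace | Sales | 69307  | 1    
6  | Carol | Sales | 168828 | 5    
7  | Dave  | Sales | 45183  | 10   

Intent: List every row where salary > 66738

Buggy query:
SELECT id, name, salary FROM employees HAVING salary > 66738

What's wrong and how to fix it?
Bug: HAVING filters the output of aggregation, but this query has no GROUP BY and no aggregate functions, so SQLite rejects it (HAVING clause on a non-aggregate query); the condition here is per row

Fix: Use WHERE for row-level filtering

Corrected query:
SELECT id, name, salary FROM employees WHERE salary > 66738

Result:
id | name  | salary
---+-------+-------
2  | Grace | 83873 
3  | Eve   | 69807 
5  | Grace | 69307 
6  | Carol | 168828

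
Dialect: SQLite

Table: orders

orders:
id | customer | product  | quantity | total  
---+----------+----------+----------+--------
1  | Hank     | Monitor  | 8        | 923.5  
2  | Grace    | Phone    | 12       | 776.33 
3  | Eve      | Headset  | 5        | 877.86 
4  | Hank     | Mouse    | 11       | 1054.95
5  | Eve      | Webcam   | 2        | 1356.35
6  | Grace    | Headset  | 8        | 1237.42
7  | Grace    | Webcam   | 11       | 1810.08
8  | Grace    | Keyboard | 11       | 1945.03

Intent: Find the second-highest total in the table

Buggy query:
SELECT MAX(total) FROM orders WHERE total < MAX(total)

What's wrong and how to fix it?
Bug: The inner MAX is an aggregate inside WHERE, which is not allowed

Fix: Compute the overall MAX in a subquery, then take MAX of rows below it

Corrected query:
SELECT MAX(total) FROM orders WHERE total < (SELECT MAX(total) FROM orders)

Result:
MAX(total)
----------
1810.08   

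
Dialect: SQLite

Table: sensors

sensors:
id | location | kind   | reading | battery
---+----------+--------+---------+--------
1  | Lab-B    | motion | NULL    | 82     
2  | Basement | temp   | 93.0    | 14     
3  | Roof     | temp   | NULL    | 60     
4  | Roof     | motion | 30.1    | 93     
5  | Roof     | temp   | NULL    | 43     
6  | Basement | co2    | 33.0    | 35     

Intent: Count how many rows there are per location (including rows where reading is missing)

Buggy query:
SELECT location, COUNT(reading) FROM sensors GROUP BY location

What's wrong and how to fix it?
Bug: COUNT(reading) skips NULLs, so groups with missing reading are undercounted

Fix: Use COUNT(*) to count all rows regardless of NULL

Corrected query:
SELECT location, COUNT(*) FROM sensors GROUP BY location

Result:
location | COUNT(*)
---------+---------
Basement | 2       
Lab-B    | 1       
Roof     | 3       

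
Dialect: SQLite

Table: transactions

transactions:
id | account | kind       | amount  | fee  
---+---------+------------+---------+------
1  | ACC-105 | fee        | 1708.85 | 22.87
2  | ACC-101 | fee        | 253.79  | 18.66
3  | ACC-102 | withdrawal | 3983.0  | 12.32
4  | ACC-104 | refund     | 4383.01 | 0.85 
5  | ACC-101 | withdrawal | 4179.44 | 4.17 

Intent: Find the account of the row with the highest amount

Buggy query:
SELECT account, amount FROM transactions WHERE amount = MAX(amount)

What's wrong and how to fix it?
Bug: WHERE is evaluated per row; an aggregate over the whole table isn't defined there

Fix: Use a subquery: WHERE amount = (SELECT MAX(amount) FROM transactions)

Corrected query:
SELECT account, amount FROM transactions WHERE amount = (SELECT MAX(amount) FROM transactions)

Result:
account | amount 
--------+--------
ACC-104 | 4383.01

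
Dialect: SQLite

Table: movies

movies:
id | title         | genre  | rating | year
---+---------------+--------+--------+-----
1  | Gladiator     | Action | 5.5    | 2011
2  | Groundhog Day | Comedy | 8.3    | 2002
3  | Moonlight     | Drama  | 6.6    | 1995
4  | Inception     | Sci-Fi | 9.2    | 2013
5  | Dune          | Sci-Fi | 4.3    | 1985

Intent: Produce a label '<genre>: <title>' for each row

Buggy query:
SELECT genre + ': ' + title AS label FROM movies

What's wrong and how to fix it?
Bug: '+' is numeric addition; on text columns SQLite converts them to 0 instead of concatenating

Fix: Replace + with || to concatenate text

Corrected query:
SELECT genre || ': ' || title AS label FROM movies

Result:
label                
---------------------
Action: Gladiator    
Comedy: Groundhog Day
Drama: Moonlight     
Sci-Fi: Inception    
Sci-Fi: Dune         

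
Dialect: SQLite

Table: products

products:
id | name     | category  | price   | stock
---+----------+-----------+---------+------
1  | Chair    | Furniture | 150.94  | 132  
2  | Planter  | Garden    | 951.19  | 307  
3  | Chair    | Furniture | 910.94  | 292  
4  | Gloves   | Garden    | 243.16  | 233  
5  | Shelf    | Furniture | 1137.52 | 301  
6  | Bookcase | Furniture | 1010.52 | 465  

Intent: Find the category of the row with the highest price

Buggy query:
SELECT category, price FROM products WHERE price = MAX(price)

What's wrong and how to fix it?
Bug: MAX(price) is an aggregate and cannot be used directly in WHERE

Fix: Use a subquery: WHERE price = (SELECT MAX(price) FROM products)

Corrected query:
SELECT category, price FROM products WHERE price = (SELECT MAX(price) FROM products)

Result:
category  | price  
----------+--------
Furniture | 1137.52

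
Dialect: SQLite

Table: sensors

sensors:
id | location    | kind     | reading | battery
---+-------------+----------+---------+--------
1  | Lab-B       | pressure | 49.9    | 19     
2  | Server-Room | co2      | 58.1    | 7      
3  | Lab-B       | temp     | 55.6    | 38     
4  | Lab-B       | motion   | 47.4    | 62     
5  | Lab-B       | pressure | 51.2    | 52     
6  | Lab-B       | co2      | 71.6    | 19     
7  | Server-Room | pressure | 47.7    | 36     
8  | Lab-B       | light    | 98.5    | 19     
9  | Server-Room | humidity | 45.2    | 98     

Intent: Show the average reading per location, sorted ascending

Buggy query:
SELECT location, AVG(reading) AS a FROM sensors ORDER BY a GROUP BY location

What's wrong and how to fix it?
Bug: GROUP BY must precede ORDER BY

Fix: Move ORDER BY to the end, after GROUP BY

Corrected query:
SELECT location, AVG(reading) AS a FROM sensors GROUP BY location ORDER BY a

Result:
location    | a        
------------+----------
Server-Room | 50.333333
Lab-B       | 62.366667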